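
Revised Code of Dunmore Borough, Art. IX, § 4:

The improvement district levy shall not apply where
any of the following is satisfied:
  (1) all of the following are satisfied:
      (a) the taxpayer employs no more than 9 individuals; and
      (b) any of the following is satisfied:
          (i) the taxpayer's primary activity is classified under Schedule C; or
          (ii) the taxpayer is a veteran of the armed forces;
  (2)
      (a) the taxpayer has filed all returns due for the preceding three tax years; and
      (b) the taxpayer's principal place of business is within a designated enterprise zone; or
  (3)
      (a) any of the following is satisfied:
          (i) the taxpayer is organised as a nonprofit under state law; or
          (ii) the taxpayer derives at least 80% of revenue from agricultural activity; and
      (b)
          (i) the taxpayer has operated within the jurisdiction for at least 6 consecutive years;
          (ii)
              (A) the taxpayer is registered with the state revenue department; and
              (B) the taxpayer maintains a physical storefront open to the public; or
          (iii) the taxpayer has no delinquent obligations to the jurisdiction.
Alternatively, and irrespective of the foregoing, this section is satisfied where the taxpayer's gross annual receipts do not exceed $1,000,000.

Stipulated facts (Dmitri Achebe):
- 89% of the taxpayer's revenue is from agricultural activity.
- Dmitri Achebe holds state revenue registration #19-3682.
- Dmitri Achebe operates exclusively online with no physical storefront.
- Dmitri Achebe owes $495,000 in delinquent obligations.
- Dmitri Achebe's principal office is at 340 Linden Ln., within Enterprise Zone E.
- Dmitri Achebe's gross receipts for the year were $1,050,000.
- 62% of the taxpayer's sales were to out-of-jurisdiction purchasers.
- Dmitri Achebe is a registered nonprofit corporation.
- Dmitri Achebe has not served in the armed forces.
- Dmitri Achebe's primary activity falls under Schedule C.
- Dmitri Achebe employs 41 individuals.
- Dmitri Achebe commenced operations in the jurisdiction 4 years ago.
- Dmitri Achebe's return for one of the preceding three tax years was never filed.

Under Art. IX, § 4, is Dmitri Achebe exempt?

(a) ≤ 9 employees — not satisfied.
(i) Schedule C activity — met.
(ii) veteran — not met.
(b): T OR F → true.
So (1) is not satisfied (F AND T).
(a) returns current — not met.
(b) in enterprise zone — met.
(2): F AND T → false.
(i) nonprofit — met.
(ii) ≥80% agricultural — met.
So (a) is satisfied (T OR T).
(i) ≥ 6 yrs in jurisdiction — not satisfied.
(A) state-registered — holds.
(B) has storefront — not met.
(ii) = T AND F = false.
(iii) no delinquency — not met.
So (b) is not satisfied (F OR F OR F).
(3) = T AND F = false.
So Overall is not satisfied (F OR F OR F).
Exception (receipts ≤ $1,000,000) — not satisfied.
Result: main false OR exception false → false.

No — not exempt.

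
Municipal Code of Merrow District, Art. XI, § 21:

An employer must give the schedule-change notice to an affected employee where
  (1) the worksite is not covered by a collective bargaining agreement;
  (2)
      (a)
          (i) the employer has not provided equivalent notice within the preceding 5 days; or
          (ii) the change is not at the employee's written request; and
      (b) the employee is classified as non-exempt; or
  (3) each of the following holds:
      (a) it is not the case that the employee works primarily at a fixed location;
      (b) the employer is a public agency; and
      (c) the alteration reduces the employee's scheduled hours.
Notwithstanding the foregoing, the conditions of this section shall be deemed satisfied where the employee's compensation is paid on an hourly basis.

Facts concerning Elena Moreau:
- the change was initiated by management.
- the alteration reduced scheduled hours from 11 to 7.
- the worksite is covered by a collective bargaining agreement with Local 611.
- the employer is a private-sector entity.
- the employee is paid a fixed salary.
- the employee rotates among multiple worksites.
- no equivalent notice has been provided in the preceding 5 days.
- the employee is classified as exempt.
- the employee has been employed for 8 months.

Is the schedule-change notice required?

(1) no CBA — fails.
(i) no recent notice — holds.
(ii) not employee-requested — holds.
(a) = T OR T = true.
(b) non-exempt — not satisfied.
(2): T AND F → false.
(a) not (fixed location) — satisfied.
(b) public agency — not met.
(c) hours reduced — satisfied.
(3) = T AND F AND T = false.
So Overall is not satisfied (F OR F OR F).
Exception (hourly-paid) — not satisfied.
Result: main false OR exception false → false.

No — not required.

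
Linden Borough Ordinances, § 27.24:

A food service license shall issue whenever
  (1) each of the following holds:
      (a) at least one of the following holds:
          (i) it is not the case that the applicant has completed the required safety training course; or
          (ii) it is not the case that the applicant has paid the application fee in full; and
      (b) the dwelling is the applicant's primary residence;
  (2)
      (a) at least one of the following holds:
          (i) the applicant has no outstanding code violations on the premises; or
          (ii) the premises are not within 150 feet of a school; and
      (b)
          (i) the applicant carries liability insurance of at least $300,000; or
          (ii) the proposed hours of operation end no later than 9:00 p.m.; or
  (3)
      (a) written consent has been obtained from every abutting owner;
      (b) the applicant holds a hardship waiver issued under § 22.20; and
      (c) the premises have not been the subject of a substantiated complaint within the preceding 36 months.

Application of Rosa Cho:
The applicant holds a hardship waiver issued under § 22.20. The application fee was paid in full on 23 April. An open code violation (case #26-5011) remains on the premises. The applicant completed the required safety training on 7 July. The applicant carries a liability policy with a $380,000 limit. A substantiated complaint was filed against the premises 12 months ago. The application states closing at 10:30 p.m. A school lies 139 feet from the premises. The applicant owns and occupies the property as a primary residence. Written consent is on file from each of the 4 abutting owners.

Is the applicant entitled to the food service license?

(i) not (safety training) — not met.
(ii) not (fee paid) — not met.
(a) = F OR F = false.
(b) primary residence — holds.
So (1) is not satisfied (F AND T).
(i) no code violations — fails.
(ii) ≥150 ft from school — fails.
(a) = F OR F = false.
(i) insurance ≥ $300,000 — holds.
(ii) closes by 9 p.m. — fails.
(b): T OR F → true.
(2): F AND T → false.
(a) all abutters consent — holds.
(b) hardship waiver — met.
(c) no complaint in 36 mo. — fails.
(3): T AND T AND F → false.
Overall: F OR F OR F → false.

No — denied.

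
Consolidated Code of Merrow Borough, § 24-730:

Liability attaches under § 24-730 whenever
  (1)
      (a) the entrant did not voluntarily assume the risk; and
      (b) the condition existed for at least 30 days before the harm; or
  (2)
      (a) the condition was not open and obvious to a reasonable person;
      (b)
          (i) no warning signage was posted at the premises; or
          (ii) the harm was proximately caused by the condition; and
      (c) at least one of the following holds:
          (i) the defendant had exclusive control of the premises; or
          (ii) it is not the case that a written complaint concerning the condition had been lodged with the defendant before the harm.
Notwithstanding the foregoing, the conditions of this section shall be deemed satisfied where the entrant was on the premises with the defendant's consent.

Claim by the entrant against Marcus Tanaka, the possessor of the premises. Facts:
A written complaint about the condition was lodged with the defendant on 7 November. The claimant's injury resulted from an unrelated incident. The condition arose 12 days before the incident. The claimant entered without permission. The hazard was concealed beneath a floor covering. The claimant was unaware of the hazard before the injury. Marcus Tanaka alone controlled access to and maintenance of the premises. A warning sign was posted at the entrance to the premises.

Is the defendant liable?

No — not liable.

(a) no assumed risk — satisfied.
(b) condition ≥30 days old — not met.
(1): T AND F → false.
(a) not open/obvious — holds.
(i) no signage posted — not satisfied.
(ii) proximate cause — not met.
(b): F OR F → false.
(i) exclusive control — met.
(ii) not (complaint lodged) — not satisfied.
(c): T OR F → true.
(2) = T AND F AND T = false.
Overall: F OR F → false.
Exception (consent to enter) — not satisfied.
Result: main false OR exception false → false.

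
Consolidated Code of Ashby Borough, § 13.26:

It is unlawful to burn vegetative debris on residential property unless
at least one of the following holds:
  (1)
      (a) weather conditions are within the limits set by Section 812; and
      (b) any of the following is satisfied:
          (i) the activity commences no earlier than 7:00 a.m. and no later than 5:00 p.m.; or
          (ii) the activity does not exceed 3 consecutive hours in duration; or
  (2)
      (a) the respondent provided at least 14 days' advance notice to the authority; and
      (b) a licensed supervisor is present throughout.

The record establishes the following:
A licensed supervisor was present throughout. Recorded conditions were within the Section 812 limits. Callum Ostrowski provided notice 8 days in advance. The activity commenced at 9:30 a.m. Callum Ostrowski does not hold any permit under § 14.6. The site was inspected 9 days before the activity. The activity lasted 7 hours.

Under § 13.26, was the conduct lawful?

Yes — lawful.

(a) weather ok — satisfied.
(i) start within hours — holds.
(ii) ≤ 3 hrs duration — not met.
(b) = T OR F = true.
So (1) is satisfied (T AND T).
(a) ≥14 days' notice — not satisfied.
(b) supervisor present — met.
(2) = F AND T = false.
So Overall is satisfied (T OR F).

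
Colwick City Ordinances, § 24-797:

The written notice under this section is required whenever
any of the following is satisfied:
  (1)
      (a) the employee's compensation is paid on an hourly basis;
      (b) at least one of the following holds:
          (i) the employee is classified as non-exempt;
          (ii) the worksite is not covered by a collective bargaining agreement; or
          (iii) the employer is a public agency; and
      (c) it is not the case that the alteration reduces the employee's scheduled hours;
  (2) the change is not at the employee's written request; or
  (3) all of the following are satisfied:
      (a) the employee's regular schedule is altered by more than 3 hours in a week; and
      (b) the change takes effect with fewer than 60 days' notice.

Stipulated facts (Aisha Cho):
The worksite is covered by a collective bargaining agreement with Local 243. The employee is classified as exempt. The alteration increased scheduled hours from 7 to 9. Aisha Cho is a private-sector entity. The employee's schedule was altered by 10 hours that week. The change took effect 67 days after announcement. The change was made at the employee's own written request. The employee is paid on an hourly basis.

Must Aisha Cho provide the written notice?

No — not required.

(a) hourly-paid — holds.
(i) non-exempt — fails.
(ii) no CBA — fails.
(iii) public agency — fails.
(b) = F OR F OR F = false.
(c) not (hours reduced) — holds.
(1): T AND F AND T → false.
(2) not employee-requested — not satisfied.
(a) schedule shift > 3h — satisfied.
(b) < 60 days' notice — not satisfied.
(3) = T AND F = false.
Overall: F OR F OR F → false.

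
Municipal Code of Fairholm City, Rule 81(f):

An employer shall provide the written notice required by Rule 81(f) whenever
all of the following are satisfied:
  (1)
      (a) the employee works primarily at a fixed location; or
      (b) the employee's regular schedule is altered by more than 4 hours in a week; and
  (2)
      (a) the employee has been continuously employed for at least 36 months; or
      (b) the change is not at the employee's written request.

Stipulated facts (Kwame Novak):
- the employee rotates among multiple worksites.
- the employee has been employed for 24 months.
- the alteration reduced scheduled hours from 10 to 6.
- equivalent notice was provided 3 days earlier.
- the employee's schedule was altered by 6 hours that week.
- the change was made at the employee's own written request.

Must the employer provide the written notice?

(a) fixed location — not satisfied.
(b) schedule shift > 4h — satisfied.
So (1) is satisfied (F OR T).
(a) tenure ≥ 36 mo. — fails.
(b) not employee-requested — not met.
So (2) is not satisfied (F OR F).
Overall = T AND F = false.

No — not required.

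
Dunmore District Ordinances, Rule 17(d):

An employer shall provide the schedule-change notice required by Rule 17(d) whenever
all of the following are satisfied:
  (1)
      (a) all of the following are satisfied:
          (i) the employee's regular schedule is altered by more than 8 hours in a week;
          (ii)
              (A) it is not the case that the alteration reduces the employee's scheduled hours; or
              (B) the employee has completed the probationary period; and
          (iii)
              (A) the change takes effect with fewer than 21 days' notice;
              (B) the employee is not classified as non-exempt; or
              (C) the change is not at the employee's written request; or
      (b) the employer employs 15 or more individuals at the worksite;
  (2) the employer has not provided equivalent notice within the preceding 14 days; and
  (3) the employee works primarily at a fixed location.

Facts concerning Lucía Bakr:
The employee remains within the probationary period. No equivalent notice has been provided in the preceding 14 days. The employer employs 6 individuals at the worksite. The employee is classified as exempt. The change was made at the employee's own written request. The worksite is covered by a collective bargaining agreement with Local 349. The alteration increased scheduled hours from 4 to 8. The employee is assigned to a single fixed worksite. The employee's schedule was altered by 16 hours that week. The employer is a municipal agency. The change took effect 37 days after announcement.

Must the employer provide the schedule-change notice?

Yes — required.

(i) schedule shift > 8h — met.
(A) not (hours reduced) — met.
(B) past probation — not met.
(ii): T OR F → true.
(A) < 21 days' notice — not met.
(B) not (non-exempt) — met.
(C) not employee-requested — fails.
(iii) = F OR T OR F = true.
So (a) is satisfied (T AND T AND T).
(b) ≥ 15 at site — not satisfied.
(1) = T OR F = true.
(2) no recent notice — satisfied.
(3) fixed location — holds.
So Overall is satisfied (T AND T AND T).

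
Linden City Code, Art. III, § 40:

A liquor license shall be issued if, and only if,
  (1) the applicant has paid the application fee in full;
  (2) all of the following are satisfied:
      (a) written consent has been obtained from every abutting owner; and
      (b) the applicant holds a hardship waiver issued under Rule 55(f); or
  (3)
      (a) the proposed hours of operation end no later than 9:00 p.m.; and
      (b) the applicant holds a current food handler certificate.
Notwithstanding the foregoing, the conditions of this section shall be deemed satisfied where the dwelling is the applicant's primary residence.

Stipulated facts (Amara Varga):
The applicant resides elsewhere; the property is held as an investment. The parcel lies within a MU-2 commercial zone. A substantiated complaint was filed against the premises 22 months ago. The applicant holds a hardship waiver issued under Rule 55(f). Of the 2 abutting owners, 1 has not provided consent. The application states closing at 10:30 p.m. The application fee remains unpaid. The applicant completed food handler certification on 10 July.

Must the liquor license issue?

(1) fee paid — not met.
(a) all abutters consent — not met.
(b) hardship waiver — satisfied.
(2) = F AND T = false.
(a) closes by 9 p.m. — fails.
(b) food handler cert. — satisfied.
So (3) is not satisfied (F AND T).
Overall: F OR F OR F → false.
Exception (primary residence) — not satisfied.
Result: main false OR exception false → false.

No — denied.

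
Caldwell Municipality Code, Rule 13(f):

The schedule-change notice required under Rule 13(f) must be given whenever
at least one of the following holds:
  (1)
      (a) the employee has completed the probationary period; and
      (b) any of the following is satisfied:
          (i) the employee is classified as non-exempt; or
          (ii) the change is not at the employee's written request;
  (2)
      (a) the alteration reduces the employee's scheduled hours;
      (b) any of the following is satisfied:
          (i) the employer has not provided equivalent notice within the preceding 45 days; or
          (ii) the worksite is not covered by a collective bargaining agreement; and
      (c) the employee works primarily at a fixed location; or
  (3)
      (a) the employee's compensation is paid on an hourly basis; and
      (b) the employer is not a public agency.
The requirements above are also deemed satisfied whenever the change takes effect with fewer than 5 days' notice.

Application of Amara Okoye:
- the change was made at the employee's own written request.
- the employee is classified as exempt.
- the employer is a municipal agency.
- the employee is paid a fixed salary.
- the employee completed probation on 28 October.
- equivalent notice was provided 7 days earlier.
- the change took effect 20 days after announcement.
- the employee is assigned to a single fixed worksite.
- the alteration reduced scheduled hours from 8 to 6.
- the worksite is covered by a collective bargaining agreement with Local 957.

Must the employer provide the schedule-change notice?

No — not required.

(a) past probation — holds.
(i) non-exempt — not met.
(ii) not employee-requested — not satisfied.
So (b) is not satisfied (F OR F).
(1): T AND F → false.
(a) hours reduced — met.
(i) no recent notice — not satisfied.
(ii) no CBA — not met.
So (b) is not satisfied (F OR F).
(c) fixed location — holds.
(2) = T AND F AND T = false.
(a) hourly-paid — not satisfied.
(b) not (public agency) — not met.
(3) = F AND F = false.
So Overall is not satisfied (F OR F OR F).
Exception (< 5 days' notice) — not satisfied.
Result: main false OR exception false → false.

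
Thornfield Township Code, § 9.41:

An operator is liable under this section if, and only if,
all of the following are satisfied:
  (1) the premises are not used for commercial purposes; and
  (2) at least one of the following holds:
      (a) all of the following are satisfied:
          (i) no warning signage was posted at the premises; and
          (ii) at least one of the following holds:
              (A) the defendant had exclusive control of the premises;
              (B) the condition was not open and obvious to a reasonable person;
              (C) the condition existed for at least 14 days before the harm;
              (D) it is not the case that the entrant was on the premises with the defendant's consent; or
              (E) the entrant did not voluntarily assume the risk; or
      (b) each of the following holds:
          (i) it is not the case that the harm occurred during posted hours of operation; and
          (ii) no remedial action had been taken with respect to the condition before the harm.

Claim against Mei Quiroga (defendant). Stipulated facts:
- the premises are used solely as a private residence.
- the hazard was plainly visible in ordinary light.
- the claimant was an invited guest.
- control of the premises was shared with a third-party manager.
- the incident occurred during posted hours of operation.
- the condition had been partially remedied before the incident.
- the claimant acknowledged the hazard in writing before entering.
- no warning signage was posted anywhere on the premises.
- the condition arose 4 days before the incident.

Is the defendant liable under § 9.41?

(1) not (commercial use) — met.
(i) no signage posted — holds.
(A) exclusive control — not met.
(B) not open/obvious — not satisfied.
(C) condition ≥14 days old — not satisfied.
(D) not (consent to enter) — not met.
(E) no assumed risk — fails.
(ii): F OR F OR F OR F OR F → false.
(a): T AND F → false.
(i) not (during posted hours) — fails.
(ii) no remedial action — not met.
(b) = F AND F = false.
(2): F OR F → false.
Overall = T AND F = false.

No — not liable.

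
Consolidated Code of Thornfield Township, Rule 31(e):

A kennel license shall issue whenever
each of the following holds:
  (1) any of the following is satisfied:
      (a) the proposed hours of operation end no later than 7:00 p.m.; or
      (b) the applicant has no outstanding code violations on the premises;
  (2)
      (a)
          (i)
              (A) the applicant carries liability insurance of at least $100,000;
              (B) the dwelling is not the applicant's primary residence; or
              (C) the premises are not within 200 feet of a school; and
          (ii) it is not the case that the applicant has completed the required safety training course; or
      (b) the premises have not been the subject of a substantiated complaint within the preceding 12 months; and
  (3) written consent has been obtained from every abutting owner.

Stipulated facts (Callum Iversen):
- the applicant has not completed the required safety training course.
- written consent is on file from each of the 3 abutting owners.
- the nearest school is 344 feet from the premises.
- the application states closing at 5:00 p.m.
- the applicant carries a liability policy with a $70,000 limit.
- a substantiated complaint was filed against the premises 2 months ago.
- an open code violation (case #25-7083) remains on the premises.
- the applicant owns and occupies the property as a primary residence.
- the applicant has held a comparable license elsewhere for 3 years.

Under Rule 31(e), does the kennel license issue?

Yes — granted.

(a) closes by 7 p.m. — satisfied.
(b) no code violations — fails.
(1) = T OR F = true.
(A) insurance ≥ $100,000 — not met.
(B) not (primary residence) — not satisfied.
(C) ≥200 ft from school — holds.
(i): F OR F OR T → true.
(ii) not (safety training) — satisfied.
So (a) is satisfied (T AND T).
(b) no complaint in 12 mo. — not satisfied.
(2): T OR F → true.
(3) all abutters consent — satisfied.
Overall = T AND T AND T = true.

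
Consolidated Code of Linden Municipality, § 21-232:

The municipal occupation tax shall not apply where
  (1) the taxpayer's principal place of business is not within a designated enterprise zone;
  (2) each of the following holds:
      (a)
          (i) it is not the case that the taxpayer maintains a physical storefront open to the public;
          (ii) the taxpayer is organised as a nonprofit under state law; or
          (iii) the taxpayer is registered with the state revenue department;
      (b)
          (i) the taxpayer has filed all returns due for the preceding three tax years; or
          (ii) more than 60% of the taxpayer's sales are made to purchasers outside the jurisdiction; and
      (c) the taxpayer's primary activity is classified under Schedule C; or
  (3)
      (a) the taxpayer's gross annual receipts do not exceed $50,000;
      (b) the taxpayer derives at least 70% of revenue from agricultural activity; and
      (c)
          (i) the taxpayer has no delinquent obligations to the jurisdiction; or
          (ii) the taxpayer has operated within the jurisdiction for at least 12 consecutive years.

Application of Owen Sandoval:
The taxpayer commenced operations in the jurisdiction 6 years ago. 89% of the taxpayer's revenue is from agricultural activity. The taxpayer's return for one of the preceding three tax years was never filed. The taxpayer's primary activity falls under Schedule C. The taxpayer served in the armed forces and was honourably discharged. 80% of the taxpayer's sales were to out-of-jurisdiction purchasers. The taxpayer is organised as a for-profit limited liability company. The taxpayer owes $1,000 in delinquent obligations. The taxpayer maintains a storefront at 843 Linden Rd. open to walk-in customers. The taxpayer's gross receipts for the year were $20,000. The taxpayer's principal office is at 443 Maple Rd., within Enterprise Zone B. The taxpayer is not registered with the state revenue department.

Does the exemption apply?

No — not exempt.

(1) not (in enterprise zone) — not satisfied.
(i) not (has storefront) — fails.
(ii) nonprofit — fails.
(iii) state-registered — not met.
(a) = F OR F OR F = false.
(i) returns current — not satisfied.
(ii) >60% out-of-jur. sales — holds.
(b) = F OR T = true.
(c) Schedule C activity — met.
(2) = F AND T AND T = false.
(a) receipts ≤ $50,000 — satisfied.
(b) ≥70% agricultural — satisfied.
(i) no delinquency — fails.
(ii) ≥ 12 yrs in jurisdiction — not satisfied.
(c): F OR F → false.
So (3) is not satisfied (T AND T AND F).
Overall = F OR F OR F = false.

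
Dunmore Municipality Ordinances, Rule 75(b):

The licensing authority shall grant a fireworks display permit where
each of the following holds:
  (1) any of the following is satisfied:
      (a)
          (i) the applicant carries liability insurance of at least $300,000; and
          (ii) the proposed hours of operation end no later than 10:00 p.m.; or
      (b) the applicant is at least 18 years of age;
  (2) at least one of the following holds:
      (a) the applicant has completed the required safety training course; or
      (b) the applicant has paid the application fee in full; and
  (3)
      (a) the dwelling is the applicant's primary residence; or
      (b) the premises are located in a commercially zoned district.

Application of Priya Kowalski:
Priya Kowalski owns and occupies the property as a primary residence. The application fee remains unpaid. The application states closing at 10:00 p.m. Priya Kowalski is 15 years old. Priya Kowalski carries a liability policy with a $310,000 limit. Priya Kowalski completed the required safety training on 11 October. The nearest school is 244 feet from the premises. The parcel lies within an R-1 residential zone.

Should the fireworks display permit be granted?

(i) insurance ≥ $300,000 — met.
(ii) closes by 10 p.m. — holds.
(a): T AND T → true.
(b) age ≥ 18 — not satisfied.
(1): T OR F → true.
(a) safety training — satisfied.
(b) fee paid — not satisfied.
So (2) is satisfied (T OR F).
(a) primary residence — satisfied.
(b) commercially zoned — not satisfied.
So (3) is satisfied (T OR F).
Overall = T AND T AND T = true.

Yes — granted.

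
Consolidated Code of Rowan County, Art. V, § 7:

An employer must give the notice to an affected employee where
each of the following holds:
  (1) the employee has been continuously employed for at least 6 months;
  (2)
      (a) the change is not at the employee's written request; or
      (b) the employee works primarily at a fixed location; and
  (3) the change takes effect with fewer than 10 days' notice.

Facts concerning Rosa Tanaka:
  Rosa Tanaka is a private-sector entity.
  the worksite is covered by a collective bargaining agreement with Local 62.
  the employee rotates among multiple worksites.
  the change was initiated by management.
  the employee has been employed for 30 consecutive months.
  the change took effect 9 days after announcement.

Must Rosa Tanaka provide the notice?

Yes — required.

(1) tenure ≥ 6 mo. — holds.
(a) not employee-requested — met.
(b) fixed location — fails.
(2): T OR F → true.
(3) < 10 days' notice — satisfied.
Overall: T AND T AND T → true.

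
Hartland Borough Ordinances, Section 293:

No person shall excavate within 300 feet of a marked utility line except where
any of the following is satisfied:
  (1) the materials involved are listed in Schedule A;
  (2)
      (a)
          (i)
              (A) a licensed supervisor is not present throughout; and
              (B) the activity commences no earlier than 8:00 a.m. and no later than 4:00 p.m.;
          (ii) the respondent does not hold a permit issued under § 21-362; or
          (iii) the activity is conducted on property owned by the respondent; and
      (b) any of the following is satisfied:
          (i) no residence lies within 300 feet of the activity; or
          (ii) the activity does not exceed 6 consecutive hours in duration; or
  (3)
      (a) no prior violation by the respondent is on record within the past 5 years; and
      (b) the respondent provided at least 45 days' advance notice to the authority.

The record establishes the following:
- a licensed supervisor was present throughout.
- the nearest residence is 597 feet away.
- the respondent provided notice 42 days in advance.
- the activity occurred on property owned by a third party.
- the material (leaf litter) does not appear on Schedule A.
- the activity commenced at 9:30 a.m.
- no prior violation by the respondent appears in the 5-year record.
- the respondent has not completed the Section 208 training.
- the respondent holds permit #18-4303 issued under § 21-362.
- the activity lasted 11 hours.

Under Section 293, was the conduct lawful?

No — unlawful.

(1) Schedule A material — not met.
(A) not (supervisor present) — fails.
(B) start within hours — holds.
(i): F AND T → false.
(ii) not (holds permit) — fails.
(iii) own property — fails.
So (a) is not satisfied (F OR F OR F).
(i) no residence in 300 ft — satisfied.
(ii) ≤ 6 hrs duration — not satisfied.
(b): T OR F → true.
(2) = F AND T = false.
(a) no prior violation — met.
(b) ≥45 days' notice — not met.
So (3) is not satisfied (T AND F).
Overall = F OR F OR F = false.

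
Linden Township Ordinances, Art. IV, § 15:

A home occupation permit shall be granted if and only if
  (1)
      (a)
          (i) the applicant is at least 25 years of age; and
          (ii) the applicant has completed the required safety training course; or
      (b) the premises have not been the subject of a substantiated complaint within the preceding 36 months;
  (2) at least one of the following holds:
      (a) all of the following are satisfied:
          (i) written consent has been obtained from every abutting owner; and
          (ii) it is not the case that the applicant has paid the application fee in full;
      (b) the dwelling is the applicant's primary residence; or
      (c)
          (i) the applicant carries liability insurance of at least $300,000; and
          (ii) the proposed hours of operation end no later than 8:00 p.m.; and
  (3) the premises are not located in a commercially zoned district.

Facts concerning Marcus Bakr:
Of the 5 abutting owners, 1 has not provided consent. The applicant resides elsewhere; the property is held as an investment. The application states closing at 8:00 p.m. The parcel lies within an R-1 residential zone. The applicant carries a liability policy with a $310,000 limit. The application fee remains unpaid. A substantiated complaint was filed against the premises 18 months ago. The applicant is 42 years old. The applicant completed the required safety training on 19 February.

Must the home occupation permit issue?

Yes — granted.

(i) age ≥ 25 — satisfied.
(ii) safety training — holds.
(a): T AND T → true.
(b) no complaint in 36 mo. — fails.
So (1) is satisfied (T OR F).
(i) all abutters consent — not satisfied.
(ii) not (fee paid) — met.
(a): F AND T → false.
(b) primary residence — not met.
(i) insurance ≥ $300,000 — satisfied.
(ii) closes by 8 p.m. — met.
So (c) is satisfied (T AND T).
(2) = F OR F OR T = true.
(3) not (commercially zoned) — met.
So Overall is satisfied (T AND T AND T).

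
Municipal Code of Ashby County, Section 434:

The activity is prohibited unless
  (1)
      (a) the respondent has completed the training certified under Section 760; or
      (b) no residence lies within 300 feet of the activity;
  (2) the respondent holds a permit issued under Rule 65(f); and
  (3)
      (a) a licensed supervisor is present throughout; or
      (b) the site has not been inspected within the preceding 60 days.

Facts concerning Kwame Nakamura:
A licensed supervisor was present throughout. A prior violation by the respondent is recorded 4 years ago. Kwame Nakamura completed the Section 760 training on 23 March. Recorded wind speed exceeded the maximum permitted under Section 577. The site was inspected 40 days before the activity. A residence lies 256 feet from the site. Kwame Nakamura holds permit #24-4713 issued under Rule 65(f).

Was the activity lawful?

Yes — lawful.

(a) training certified — met.
(b) no residence in 300 ft — not met.
(1) = T OR F = true.
(2) holds permit — met.
(a) supervisor present — satisfied.
(b) not (site inspected) — not met.
(3): T OR F → true.
Overall: T AND T AND T → true.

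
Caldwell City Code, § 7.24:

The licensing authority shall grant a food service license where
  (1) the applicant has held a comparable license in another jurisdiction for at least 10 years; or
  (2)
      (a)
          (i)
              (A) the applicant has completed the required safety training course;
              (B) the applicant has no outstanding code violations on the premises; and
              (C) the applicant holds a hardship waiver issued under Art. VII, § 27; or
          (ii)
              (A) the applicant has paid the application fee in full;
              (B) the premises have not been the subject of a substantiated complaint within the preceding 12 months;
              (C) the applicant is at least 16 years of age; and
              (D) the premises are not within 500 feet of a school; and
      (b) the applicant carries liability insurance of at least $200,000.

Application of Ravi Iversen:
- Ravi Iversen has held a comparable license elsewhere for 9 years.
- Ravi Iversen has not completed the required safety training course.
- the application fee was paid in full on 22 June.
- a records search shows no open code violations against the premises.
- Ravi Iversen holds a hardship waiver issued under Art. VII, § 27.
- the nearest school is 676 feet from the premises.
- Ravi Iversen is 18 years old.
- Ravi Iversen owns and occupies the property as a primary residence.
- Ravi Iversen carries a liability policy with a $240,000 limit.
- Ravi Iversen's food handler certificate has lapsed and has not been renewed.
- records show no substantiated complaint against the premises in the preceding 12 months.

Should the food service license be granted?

(1) prior license ≥ 10 yr — not satisfied.
(A) safety training — fails.
(B) no code violations — satisfied.
(C) hardship waiver — satisfied.
(i): F AND T AND T → false.
(A) fee paid — holds.
(B) no complaint in 12 mo. — satisfied.
(C) age ≥ 16 — met.
(D) ≥500 ft from school — met.
(ii): T AND T AND T AND T → true.
So (a) is satisfied (F OR T).
(b) insurance ≥ $200,000 — met.
(2): T AND T → true.
Overall = F OR T = true.

Yes — granted.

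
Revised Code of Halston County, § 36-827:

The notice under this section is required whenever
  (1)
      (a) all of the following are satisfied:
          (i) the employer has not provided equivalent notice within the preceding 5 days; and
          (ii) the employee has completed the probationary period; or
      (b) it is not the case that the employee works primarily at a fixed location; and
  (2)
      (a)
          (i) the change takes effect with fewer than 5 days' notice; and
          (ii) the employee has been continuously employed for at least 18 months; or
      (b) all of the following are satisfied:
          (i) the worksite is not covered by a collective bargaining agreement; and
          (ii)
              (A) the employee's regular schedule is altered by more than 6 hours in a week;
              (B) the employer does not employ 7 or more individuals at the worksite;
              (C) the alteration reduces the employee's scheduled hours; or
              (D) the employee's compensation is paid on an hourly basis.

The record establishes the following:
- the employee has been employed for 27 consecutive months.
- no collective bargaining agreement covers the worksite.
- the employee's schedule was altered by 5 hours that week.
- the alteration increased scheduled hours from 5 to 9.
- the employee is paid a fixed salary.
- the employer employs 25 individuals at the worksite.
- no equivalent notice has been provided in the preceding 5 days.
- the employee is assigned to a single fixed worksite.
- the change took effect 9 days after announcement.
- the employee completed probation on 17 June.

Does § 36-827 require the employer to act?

(i) no recent notice — holds.
(ii) past probation — holds.
So (a) is satisfied (T AND T).
(b) not (fixed location) — not satisfied.
So (1) is satisfied (T OR F).
(i) < 5 days' notice — fails.
(ii) tenure ≥ 18 mo. — met.
(a): F AND T → false.
(i) no CBA — satisfied.
(A) schedule shift > 6h — not met.
(B) not (≥ 7 at site) — not satisfied.
(C) hours reduced — fails.
(D) hourly-paid — not met.
(ii): F OR F OR F OR F → false.
(b) = T AND F = false.
So (2) is not satisfied (F OR F).
Overall: T AND F → false.

No — not required.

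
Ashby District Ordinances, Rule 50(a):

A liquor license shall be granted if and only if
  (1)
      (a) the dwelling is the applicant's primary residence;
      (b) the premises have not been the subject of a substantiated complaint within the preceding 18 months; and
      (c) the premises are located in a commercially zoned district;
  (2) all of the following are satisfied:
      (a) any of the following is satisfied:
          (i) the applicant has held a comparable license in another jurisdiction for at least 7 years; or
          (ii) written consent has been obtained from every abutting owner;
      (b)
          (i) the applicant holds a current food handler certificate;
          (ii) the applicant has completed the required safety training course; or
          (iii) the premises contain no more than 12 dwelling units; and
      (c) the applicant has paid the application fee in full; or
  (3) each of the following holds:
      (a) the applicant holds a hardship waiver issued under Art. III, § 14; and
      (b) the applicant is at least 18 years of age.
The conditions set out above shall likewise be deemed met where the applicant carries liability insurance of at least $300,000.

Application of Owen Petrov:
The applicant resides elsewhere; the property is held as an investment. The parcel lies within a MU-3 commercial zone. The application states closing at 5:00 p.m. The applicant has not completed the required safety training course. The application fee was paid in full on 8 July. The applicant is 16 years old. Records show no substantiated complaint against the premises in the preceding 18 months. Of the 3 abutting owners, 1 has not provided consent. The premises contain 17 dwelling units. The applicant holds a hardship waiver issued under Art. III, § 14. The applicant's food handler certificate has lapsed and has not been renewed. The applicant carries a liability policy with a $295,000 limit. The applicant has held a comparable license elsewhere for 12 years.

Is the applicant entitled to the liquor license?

(a) primary residence — not satisfied.
(b) no complaint in 18 mo. — satisfied.
(c) commercially zoned — met.
(1) = F AND T AND T = false.
(i) prior license ≥ 7 yr — holds.
(ii) all abutters consent — not met.
(a): T OR F → true.
(i) food handler cert. — fails.
(ii) safety training — fails.
(iii) ≤ 12 units — fails.
(b): F OR F OR F → false.
(c) fee paid — met.
(2): T AND F AND T → false.
(a) hardship waiver — satisfied.
(b) age ≥ 18 — fails.
(3) = T AND F = false.
Overall = F OR F OR F = false.
Exception (insurance ≥ $300,000) — not satisfied.
Result: main false OR exception false → false.

No — denied.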